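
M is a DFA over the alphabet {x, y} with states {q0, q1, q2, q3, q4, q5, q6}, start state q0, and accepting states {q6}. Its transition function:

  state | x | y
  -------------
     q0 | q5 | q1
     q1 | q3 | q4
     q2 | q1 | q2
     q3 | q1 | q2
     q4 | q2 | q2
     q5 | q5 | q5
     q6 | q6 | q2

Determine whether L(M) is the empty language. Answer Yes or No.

The states reachable from the start state are {q0, q1, q2, q3, q4, q5}.
None of the accepting states {q6} is reachable, so no string is accepted and L(M) = ∅.

Yes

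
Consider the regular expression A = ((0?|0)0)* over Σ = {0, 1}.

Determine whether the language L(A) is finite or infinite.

infinite

The expression contains a Kleene star applied to a subexpression that matches at least one nonempty string, so it matches strings of unbounded length.
Hence L(A) is infinite.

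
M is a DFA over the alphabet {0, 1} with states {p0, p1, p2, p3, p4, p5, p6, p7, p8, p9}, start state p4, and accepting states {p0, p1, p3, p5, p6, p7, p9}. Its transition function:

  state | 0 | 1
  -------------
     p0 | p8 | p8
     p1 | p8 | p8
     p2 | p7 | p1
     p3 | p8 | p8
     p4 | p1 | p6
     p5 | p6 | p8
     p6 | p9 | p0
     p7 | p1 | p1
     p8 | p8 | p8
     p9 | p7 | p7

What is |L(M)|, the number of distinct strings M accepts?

The useful subgraph on states {p0, p1, p4, p6, p7, p9} is acyclic, so L(M) is finite; the longest accepting path visits 5 useful states, giving maximum string length 4.
Counting accepting paths from p4 by length: 2 of length 1, 2 of length 2, 2 of length 3, 4 of length 4. Total 10.

10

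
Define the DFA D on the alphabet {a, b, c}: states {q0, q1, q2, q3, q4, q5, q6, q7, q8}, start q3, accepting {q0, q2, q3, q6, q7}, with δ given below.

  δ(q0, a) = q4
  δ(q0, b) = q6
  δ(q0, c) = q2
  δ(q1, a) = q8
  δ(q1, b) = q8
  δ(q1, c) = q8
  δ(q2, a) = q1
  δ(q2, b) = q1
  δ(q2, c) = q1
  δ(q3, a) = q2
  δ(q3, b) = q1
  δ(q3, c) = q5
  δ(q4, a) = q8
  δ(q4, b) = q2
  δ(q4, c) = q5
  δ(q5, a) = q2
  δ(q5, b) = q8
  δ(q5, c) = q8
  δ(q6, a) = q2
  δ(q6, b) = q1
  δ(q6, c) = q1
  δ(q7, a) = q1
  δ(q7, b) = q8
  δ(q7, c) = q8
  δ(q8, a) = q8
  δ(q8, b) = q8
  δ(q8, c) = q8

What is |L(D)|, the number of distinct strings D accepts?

3

The useful subgraph on states {q2, q3, q5} is acyclic, so L(D) is finite; the longest accepting path visits 3 useful states, giving maximum string length 2.
Counting accepting paths from q3 by length: 1 of length 0, 1 of length 1, 1 of length 2. Total 3.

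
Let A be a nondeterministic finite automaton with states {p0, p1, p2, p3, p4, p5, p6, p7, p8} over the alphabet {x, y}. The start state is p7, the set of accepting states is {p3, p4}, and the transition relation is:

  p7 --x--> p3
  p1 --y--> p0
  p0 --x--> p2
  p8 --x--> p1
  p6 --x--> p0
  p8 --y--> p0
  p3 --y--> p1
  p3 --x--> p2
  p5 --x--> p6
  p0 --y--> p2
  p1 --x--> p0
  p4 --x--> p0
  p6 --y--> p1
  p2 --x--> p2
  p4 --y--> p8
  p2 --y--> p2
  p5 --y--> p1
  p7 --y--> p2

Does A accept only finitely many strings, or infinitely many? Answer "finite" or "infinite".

The useful states (reachable from p7 and able to reach an accepting state) are {p3, p7}.
Restricted to these states the transition graph has no cycle, so every accepting path has bounded length and L is finite.

finite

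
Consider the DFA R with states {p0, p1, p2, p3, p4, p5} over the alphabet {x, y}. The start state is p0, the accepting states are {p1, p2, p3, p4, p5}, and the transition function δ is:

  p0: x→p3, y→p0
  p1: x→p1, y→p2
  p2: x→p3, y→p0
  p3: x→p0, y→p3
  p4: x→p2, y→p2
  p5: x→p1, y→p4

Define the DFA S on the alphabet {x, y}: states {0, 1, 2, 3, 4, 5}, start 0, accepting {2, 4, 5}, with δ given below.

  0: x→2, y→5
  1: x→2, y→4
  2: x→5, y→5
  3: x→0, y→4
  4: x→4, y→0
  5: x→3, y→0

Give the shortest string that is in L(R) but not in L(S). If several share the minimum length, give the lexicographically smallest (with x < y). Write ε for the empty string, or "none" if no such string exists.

The string yx is accepted by R but not by S.
No shorter string lies in the difference, and yx is the lexicographically first length-2 string in L(R) \ L(S).

yx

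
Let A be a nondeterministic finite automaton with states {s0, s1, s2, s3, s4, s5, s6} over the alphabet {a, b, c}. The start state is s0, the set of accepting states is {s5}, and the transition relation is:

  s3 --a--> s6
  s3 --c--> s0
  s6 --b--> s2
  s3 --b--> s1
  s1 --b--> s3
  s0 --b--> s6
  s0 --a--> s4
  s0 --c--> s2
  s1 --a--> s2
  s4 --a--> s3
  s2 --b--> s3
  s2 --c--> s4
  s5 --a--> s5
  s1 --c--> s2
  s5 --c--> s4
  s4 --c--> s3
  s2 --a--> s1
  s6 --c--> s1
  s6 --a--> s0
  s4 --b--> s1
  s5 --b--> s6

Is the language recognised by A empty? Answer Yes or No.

Yes

The states reachable from the start state are {s0, s1, s2, s3, s4, s6}.
None of the accepting states {s5} is reachable, so no string is accepted and L(A) = ∅.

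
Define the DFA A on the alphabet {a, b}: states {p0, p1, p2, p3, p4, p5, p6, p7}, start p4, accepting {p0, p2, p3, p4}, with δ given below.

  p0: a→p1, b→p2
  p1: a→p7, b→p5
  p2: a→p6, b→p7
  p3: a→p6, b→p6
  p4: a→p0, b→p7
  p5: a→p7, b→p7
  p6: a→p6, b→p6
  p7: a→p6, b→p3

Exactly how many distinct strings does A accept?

The useful subgraph on states {p0, p1, p2, p3, p4, p5, p7} is acyclic, so L(A) is finite; the longest accepting path visits 6 useful states, giving maximum string length 5.
Counting accepting paths from p4 by length: 1 of length 0, 1 of length 1, 2 of length 2, 2 of length 4, 2 of length 5. Total 8.

8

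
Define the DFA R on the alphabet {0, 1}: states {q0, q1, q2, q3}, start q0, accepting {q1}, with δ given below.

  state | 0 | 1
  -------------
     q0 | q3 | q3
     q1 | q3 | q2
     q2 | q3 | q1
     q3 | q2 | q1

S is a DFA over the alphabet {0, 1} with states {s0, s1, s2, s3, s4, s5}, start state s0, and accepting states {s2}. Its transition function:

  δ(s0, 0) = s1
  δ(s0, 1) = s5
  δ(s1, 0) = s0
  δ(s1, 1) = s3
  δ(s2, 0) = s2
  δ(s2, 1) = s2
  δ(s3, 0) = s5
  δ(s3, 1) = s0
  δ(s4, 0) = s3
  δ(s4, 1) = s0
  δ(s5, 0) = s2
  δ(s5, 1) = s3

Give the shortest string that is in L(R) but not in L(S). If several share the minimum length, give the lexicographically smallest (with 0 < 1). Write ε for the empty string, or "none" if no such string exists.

01

The string 01 is accepted by R but not by S.
No shorter string lies in the difference, and 01 is the lexicographically first length-2 string in L(R) \ L(S).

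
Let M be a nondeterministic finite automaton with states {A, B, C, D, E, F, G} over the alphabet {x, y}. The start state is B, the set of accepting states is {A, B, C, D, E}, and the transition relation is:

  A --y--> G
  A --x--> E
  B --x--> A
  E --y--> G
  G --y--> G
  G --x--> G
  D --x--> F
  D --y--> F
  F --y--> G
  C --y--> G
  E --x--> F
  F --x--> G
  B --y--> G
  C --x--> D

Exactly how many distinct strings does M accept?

3

The useful subgraph on states {A, B, E} is acyclic, so L(M) is finite; the longest accepting path visits 3 useful states, giving maximum string length 2.
Counting accepting paths from B by length: 1 of length 0, 1 of length 1, 1 of length 2. Total 3.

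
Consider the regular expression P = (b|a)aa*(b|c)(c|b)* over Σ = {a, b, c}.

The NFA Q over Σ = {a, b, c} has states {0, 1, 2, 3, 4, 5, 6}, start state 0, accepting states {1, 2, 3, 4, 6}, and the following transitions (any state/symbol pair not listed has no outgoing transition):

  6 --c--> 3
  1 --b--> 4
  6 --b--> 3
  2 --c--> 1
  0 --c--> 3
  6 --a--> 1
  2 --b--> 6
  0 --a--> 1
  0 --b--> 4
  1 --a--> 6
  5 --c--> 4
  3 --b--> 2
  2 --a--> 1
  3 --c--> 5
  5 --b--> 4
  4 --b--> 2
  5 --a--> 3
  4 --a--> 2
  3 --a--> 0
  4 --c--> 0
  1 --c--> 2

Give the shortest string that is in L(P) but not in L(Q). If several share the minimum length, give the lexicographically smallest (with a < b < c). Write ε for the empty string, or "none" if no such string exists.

aabc

The string aabc is accepted by P but not by Q.
No shorter string lies in the difference, and aabc is the lexicographically first length-4 string in L(P) \ L(Q).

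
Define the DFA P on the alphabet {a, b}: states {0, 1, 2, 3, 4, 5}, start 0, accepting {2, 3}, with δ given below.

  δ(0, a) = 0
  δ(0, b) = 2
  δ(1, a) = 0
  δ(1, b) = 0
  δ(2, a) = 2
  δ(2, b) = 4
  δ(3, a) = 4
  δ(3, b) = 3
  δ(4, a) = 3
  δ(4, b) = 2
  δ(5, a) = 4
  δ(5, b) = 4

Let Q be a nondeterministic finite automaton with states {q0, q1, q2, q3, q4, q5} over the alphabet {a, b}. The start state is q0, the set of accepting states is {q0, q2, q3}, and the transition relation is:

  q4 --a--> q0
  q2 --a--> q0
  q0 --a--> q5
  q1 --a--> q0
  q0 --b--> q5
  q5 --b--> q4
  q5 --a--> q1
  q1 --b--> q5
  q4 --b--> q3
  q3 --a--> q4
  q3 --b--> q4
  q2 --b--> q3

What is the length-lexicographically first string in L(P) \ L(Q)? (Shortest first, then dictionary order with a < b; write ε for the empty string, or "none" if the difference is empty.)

The string b is accepted by P but not by Q.
No shorter string lies in the difference, and b is the lexicographically first length-1 string in L(P) \ L(Q).

b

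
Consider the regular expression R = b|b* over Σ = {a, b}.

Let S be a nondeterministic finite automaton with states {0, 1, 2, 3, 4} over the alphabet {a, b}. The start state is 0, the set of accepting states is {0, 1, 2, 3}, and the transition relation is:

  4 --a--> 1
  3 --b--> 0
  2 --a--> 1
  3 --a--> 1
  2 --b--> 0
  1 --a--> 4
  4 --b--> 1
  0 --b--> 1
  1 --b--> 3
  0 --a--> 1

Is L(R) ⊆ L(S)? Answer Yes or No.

Yes

Converting the expression R to a DFA (subset construction, then merging equivalent states) gives the minimal DFA with states {r0, r1}, start state r0, accepting states {r0} and transitions r0: a→r1, b→r0; r1: a→r1, b→r1.
Exploring the product automaton R × S from the start pair (r0, 0), following both machines on each input symbol, reaches 7 state pairs: (r0, 0), (r1, 1), (r0, 1), (r1, 4), (r1, 3), (r0, 3), (r1, 0).
R accepts in {r0} and S accepts in {0, 1, 2, 3}. The reachable pairs whose R-component is accepting are (r0, 0), (r0, 1), (r0, 3); in each of them the S-component is accepting too, so the product for L(R) \ L(S) (R-component accepting, S-component rejecting) has no reachable accepting pair and the difference is empty.
Hence every string in L(R) is also in L(S).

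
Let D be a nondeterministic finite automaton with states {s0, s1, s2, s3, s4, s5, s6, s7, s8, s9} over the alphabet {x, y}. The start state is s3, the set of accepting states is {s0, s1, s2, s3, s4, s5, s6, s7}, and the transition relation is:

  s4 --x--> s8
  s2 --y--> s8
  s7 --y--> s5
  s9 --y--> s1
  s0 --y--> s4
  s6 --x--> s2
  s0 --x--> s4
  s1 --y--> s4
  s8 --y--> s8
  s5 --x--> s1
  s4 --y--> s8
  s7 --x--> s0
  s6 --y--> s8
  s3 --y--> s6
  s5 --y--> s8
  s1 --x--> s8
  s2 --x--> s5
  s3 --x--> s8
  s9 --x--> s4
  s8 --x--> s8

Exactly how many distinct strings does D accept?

The useful subgraph on states {s1, s2, s3, s4, s5, s6} is acyclic, so L(D) is finite; the longest accepting path visits 6 useful states, giving maximum string length 5.
Counting accepting paths from s3 by length: 1 of length 0, 1 of length 1, 1 of length 2, 1 of length 3, 1 of length 4, 1 of length 5. Total 6.

6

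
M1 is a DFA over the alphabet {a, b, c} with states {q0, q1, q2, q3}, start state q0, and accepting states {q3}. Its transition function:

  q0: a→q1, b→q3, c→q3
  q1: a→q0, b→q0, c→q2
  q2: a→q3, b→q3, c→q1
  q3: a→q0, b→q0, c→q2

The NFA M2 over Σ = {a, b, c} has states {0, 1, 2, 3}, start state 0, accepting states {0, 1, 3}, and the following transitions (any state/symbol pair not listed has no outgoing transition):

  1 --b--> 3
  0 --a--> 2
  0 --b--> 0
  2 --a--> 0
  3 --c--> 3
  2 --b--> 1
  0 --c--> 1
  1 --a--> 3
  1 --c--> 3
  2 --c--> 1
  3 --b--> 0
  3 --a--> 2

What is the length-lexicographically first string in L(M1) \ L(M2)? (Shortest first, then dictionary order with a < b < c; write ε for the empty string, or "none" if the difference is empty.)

The string cca is accepted by M1 but not by M2.
No shorter string lies in the difference, and cca is the lexicographically first length-3 string in L(M1) \ L(M2).

cca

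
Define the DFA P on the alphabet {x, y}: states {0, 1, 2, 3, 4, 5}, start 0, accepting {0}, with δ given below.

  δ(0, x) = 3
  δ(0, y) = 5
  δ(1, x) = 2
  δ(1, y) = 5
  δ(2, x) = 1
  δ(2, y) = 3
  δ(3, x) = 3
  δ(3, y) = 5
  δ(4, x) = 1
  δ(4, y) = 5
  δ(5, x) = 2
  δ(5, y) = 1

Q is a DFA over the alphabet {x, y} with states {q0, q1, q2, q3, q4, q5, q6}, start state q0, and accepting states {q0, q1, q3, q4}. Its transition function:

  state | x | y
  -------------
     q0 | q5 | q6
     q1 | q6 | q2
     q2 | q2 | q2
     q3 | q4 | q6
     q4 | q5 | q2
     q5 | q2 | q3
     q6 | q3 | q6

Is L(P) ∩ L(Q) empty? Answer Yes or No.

No

The empty string ε is accepted by both P and Q.
Hence L(P) ∩ L(Q) ≠ ∅.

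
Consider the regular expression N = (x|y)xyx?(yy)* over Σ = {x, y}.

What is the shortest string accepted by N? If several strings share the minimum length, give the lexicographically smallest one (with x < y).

By inspection of the expression, no string of length less than 3 matches, and xxy is the lexicographically first match of length 3.

xxy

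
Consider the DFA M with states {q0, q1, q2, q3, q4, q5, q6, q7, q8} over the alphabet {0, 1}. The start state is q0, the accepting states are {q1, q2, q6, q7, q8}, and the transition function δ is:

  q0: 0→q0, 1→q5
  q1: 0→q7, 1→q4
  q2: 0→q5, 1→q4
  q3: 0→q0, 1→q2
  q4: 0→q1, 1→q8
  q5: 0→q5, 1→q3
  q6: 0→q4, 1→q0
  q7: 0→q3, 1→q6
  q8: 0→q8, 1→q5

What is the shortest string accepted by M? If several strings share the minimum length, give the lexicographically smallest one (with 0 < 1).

A breadth-first search from q0 reaches an accepting state first via the path q0 → q5 → q3 → q2 on input 111.
No string of length < 3 is accepted (BFS exhausts all shorter strings without reaching an accepting state), and 111 is the lexicographically least accepting string of length 3.

111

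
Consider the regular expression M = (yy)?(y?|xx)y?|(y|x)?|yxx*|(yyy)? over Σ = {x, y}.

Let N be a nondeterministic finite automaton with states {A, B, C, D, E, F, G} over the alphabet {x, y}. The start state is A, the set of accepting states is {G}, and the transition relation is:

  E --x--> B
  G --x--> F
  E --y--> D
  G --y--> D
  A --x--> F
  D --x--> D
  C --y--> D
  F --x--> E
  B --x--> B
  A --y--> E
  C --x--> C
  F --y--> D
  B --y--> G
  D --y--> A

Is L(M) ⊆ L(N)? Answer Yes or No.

No

The empty string ε is in L(M) but not in L(N).
So L(M) ⊄ L(N).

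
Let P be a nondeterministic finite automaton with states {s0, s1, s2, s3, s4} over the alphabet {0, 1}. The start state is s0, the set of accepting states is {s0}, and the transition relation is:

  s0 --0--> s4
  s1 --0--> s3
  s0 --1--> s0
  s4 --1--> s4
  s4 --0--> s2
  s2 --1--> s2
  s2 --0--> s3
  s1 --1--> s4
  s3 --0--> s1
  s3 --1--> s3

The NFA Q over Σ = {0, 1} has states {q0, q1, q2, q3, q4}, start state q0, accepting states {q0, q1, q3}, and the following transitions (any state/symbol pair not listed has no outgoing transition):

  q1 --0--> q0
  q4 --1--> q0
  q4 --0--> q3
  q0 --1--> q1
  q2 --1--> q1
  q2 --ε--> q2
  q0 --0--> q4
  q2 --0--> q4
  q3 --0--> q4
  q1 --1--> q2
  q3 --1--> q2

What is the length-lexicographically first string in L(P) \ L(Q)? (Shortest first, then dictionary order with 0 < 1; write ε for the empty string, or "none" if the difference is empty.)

11

The string 11 is accepted by P but not by Q.
No shorter string lies in the difference, and 11 is the lexicographically first length-2 string in L(P) \ L(Q).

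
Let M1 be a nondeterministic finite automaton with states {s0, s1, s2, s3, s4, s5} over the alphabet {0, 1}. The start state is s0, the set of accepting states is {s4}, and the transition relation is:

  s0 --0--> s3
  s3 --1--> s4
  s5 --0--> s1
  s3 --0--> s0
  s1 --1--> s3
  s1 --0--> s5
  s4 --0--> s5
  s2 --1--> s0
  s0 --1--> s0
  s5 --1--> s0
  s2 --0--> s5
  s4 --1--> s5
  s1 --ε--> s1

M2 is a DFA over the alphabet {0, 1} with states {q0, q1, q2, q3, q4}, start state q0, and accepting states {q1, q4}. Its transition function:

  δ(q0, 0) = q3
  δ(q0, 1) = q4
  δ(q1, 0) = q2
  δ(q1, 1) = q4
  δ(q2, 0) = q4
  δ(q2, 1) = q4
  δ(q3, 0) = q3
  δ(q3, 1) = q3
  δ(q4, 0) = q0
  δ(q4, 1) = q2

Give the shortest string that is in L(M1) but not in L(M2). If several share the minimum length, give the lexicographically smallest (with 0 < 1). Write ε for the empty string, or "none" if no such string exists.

The string 01 is accepted by M1 but not by M2.
No shorter string lies in the difference, and 01 is the lexicographically first length-2 string in L(M1) \ L(M2).

01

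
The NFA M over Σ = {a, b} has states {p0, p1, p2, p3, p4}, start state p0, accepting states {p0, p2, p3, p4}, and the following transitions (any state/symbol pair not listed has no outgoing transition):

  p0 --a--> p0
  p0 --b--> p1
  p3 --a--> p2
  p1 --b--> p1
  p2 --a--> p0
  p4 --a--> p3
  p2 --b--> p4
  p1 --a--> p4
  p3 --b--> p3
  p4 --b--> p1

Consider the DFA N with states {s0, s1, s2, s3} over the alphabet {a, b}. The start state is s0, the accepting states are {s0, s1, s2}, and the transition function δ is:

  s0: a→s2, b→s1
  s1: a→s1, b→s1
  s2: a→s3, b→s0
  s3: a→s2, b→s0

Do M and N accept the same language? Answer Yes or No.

No

The string aa is accepted by M but rejected by N.
So L(M) ≠ L(N).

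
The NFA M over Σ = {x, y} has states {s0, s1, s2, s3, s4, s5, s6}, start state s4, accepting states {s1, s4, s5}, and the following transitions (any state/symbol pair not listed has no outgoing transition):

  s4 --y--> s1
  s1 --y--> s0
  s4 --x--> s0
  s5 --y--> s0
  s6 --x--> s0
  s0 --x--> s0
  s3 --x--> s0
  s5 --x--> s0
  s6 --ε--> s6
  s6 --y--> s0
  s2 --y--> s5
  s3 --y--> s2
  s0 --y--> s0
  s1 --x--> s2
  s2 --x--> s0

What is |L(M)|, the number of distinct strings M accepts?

3

The useful subgraph on states {s1, s2, s4, s5} is acyclic, so L(M) is finite; the longest accepting path visits 4 useful states, giving maximum string length 3.
Counting accepting paths from s4 by length: 1 of length 0, 1 of length 1, 1 of length 3. Total 3.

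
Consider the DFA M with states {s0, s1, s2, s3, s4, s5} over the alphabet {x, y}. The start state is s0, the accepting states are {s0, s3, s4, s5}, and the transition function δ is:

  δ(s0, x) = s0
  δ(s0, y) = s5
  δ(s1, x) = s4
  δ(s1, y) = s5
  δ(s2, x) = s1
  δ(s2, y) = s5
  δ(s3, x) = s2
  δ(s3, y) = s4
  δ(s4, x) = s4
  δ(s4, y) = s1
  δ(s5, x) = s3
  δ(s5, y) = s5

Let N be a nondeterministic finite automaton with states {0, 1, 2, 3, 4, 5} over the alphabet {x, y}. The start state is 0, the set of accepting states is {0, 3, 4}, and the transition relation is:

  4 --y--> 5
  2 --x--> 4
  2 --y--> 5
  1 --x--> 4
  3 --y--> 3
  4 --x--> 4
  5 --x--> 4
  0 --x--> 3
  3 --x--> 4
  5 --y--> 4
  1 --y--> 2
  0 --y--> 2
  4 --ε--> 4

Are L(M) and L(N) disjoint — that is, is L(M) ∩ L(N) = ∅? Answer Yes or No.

No

The empty string ε is accepted by both M and N.
Hence L(M) ∩ L(N) ≠ ∅.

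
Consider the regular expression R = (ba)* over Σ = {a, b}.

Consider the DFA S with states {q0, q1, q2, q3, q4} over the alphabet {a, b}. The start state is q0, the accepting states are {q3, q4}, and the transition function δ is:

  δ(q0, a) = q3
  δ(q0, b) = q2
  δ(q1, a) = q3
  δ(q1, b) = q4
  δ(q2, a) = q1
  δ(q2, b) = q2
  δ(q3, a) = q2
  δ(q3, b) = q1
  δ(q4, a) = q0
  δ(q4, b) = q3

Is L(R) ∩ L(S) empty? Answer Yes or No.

Yes

Converting the expression R to a DFA (subset construction, then merging equivalent states) gives the minimal DFA with states {r0, r1, r2}, start state r0, accepting states {r0} and transitions r0: a→r1, b→r2; r1: a→r1, b→r1; r2: a→r0, b→r1.
Exploring the product automaton R × S from the start pair (r0, q0), following both machines on each input symbol, reaches 9 state pairs: (r0, q0), (r1, q3), (r2, q2), (r1, q2), (r1, q1), (r0, q1), (r1, q4), (r2, q4), (r1, q0).
R accepts in {r0} and S accepts in {q3, q4}; no reachable pair has both components accepting, so no string drives both machines to acceptance simultaneously and L(R) ∩ L(S) = ∅.
So no string is accepted by both, and the intersection is empty.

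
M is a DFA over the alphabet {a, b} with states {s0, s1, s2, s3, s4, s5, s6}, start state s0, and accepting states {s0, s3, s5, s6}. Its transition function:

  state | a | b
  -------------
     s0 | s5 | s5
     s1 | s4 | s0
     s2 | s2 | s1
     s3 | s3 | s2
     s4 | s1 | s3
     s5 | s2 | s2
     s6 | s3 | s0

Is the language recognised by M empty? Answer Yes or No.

No

The empty string ε is accepted: the run s0 ends in the accepting state s0.
Since at least one string is accepted, L(M) is not empty.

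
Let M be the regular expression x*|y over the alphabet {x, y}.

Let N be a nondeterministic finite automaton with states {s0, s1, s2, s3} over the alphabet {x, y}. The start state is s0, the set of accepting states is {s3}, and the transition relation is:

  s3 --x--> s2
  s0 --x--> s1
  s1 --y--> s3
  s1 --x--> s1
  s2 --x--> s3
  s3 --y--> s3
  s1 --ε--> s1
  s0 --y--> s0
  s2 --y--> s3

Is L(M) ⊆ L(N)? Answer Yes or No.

The empty string ε is in L(M) but not in L(N).
So L(M) ⊄ L(N).

No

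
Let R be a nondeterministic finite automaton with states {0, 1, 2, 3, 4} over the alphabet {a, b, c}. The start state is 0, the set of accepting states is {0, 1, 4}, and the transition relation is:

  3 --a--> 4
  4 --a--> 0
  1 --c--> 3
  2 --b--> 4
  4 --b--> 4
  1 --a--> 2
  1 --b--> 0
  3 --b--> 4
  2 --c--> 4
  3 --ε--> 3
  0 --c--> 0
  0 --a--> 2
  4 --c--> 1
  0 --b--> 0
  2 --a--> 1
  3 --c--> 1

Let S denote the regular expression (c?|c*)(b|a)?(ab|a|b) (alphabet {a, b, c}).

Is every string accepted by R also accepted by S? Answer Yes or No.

The empty string ε is in L(R) but not in L(S).
So L(R) ⊄ L(S).

No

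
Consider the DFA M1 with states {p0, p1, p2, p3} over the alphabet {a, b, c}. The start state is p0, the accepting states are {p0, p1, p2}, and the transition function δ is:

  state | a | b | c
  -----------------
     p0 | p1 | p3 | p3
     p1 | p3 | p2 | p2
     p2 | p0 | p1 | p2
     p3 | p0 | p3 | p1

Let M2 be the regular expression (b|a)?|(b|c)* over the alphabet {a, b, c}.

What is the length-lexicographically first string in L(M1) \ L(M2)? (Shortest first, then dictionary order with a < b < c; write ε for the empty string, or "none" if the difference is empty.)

ab

The string ab is accepted by M1 but not by M2.
No shorter string lies in the difference, and ab is the lexicographically first length-2 string in L(M1) \ L(M2).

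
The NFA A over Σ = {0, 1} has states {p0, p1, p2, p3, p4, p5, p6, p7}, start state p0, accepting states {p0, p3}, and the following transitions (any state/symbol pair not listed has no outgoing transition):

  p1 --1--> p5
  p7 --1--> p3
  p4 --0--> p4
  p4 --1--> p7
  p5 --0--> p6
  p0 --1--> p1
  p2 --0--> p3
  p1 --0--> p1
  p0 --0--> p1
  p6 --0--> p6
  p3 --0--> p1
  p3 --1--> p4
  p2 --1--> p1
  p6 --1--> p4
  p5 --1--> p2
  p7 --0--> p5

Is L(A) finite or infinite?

State p1 is reachable from the start and can reach an accepting state, and it lies on the cycle p1 → p1.
Traversing that cycle any number of times yields accepted strings of unbounded length, so the language is infinite.

infinite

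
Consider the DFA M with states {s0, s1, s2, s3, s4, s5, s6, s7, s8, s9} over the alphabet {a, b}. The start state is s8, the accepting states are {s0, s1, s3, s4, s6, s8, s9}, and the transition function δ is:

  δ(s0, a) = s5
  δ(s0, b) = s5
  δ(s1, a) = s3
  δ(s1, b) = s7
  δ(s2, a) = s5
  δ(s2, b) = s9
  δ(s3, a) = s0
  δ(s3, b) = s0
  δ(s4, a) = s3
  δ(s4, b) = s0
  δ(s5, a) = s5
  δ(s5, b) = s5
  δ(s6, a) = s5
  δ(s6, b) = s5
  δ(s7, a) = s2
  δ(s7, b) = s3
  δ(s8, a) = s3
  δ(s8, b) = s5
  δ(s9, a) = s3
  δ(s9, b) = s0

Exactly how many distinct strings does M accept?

4

The useful subgraph on states {s0, s3, s8} is acyclic, so L(M) is finite; the longest accepting path visits 3 useful states, giving maximum string length 2.
Counting accepting paths from s8 by length: 1 of length 0, 1 of length 1, 2 of length 2. Total 4.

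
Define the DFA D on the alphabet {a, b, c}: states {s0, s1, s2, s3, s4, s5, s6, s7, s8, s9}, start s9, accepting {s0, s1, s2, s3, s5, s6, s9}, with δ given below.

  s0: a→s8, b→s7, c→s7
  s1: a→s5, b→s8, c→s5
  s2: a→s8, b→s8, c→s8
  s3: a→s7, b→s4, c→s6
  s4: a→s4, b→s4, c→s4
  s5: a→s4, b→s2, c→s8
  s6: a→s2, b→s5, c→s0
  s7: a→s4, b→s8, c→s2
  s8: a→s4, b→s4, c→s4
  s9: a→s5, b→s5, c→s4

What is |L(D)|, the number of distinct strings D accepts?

5

The useful subgraph on states {s2, s5, s9} is acyclic, so L(D) is finite; the longest accepting path visits 3 useful states, giving maximum string length 2.
Counting accepting paths from s9 by length: 1 of length 0, 2 of length 1, 2 of length 2. Total 5.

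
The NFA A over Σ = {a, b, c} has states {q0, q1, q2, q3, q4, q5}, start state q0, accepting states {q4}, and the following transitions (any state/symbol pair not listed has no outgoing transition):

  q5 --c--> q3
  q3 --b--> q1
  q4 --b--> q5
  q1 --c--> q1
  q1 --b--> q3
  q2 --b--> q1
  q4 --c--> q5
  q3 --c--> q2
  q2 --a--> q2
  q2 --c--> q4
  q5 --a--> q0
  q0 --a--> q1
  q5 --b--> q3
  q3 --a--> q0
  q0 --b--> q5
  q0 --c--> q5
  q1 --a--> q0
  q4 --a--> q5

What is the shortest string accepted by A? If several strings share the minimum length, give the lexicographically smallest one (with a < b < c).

abcc

A breadth-first search from q0 reaches an accepting state first via the path q0 → q1 → q3 → q2 → q4 on input abcc.
No string of length < 4 is accepted (BFS exhausts all shorter strings without reaching an accepting state), and abcc is the lexicographically least accepting string of length 4.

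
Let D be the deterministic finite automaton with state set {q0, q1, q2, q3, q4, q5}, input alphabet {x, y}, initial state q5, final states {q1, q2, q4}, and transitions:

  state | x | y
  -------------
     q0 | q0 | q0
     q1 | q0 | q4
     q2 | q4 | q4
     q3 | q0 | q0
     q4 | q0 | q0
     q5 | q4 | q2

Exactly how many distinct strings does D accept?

4

The useful subgraph on states {q2, q4, q5} is acyclic, so L(D) is finite; the longest accepting path visits 3 useful states, giving maximum string length 2.
Counting accepting paths from q5 by length: 2 of length 1, 2 of length 2. Total 4.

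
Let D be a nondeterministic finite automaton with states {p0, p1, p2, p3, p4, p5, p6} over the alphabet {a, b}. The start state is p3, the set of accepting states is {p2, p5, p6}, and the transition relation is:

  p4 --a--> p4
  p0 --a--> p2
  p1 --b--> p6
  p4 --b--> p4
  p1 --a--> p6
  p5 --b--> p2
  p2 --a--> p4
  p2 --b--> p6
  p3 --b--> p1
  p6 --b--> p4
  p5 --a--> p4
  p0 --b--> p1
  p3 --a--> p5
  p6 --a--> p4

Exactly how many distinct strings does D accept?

The useful subgraph on states {p1, p2, p3, p5, p6} is acyclic, so L(D) is finite; the longest accepting path visits 4 useful states, giving maximum string length 3.
Counting accepting paths from p3 by length: 1 of length 1, 3 of length 2, 1 of length 3. Total 5.

5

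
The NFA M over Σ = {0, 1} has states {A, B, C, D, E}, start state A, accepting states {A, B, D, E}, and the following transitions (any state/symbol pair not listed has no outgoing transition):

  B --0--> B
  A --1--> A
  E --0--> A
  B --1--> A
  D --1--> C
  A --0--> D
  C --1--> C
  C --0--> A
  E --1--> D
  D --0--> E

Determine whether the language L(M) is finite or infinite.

State A is reachable from the start and can reach an accepting state, and it lies on the cycle A → A.
Traversing that cycle any number of times yields accepted strings of unbounded length, so the language is infinite.

infinite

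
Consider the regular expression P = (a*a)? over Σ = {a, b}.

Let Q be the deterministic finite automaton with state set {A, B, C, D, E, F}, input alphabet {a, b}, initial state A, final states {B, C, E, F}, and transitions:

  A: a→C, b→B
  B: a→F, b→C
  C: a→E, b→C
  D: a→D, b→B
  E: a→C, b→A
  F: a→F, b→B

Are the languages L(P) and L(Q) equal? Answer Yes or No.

The empty string ε is accepted by P but rejected by Q.
So L(P) ≠ L(Q).

No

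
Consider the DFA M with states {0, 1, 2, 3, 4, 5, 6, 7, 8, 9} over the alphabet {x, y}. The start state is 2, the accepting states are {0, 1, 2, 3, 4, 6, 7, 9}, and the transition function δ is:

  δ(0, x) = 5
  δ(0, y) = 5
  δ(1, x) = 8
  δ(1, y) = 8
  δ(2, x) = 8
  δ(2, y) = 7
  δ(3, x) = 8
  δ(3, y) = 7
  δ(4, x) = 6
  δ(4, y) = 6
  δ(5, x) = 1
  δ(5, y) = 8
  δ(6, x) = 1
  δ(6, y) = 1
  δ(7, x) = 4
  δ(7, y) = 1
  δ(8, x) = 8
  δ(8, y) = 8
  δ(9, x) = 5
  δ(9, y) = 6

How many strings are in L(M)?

10

The useful subgraph on states {1, 2, 4, 6, 7} is acyclic, so L(M) is finite; the longest accepting path visits 5 useful states, giving maximum string length 4.
Counting accepting paths from 2 by length: 1 of length 0, 1 of length 1, 2 of length 2, 2 of length 3, 4 of length 4. Total 10.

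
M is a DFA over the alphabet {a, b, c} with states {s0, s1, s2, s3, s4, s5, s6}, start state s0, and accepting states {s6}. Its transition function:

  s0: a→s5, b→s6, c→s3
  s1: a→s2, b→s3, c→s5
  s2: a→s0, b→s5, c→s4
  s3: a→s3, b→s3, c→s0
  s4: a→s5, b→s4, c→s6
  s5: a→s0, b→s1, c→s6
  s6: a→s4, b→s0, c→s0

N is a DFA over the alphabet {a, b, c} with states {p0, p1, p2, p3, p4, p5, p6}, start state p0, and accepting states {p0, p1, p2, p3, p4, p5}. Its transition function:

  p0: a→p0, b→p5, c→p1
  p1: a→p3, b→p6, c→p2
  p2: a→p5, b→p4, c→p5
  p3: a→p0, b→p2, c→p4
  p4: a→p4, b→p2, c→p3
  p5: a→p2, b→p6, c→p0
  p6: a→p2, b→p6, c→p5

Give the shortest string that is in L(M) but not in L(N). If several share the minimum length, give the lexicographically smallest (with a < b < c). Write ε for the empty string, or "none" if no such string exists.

bbb

The string bbb is accepted by M but not by N.
No shorter string lies in the difference, and bbb is the lexicographically first length-3 string in L(M) \ L(N).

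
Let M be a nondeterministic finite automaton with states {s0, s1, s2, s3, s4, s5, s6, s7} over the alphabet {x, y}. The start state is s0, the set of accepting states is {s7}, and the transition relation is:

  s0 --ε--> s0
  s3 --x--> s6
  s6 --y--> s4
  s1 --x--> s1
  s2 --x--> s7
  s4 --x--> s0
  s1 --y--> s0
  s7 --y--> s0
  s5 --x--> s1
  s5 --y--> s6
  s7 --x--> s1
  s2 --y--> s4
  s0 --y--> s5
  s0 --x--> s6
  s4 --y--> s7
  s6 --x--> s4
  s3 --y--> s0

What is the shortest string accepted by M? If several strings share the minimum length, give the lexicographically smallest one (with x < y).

A breadth-first search from s0 reaches an accepting state first via the path s0 → s6 → s4 → s7 on input xxy.
No string of length < 3 is accepted (BFS exhausts all shorter strings without reaching an accepting state), and xxy is the lexicographically least accepting string of length 3.

xxy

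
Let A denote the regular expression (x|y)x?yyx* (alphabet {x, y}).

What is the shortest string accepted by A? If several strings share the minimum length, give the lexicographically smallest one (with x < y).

xyy

By inspection of the expression, no string of length less than 3 matches, and xyy is the lexicographically first match of length 3.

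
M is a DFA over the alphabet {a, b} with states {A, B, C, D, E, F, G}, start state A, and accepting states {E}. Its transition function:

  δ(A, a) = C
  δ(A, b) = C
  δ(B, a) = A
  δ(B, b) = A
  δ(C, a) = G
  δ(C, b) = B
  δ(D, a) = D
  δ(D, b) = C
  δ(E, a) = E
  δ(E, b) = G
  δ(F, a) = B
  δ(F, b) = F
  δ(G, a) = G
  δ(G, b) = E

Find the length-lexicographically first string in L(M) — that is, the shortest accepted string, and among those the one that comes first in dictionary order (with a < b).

aab

A breadth-first search from A reaches an accepting state first via the path A → C → G → E on input aab.
No string of length < 3 is accepted (BFS exhausts all shorter strings without reaching an accepting state), and aab is the lexicographically least accepting string of length 3.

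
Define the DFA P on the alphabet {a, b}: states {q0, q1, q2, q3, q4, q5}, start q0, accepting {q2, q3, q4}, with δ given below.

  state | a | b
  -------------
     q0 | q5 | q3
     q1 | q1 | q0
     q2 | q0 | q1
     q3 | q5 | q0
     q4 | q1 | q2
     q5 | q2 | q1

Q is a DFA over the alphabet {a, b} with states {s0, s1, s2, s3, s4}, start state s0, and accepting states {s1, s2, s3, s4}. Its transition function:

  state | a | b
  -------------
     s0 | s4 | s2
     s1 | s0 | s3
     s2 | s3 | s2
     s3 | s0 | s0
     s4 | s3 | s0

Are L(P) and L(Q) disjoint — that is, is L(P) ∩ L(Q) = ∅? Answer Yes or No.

The string b is accepted by both P and Q.
Hence L(P) ∩ L(Q) ≠ ∅.

No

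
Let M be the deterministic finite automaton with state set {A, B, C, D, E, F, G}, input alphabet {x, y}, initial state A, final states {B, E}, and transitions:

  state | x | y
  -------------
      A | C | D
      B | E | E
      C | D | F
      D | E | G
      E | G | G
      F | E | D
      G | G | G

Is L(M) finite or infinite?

finite

The useful states (reachable from A and able to reach an accepting state) are {A, C, D, E, F}.
Restricted to these states the transition graph has no cycle, so every accepting path has bounded length and L is finite.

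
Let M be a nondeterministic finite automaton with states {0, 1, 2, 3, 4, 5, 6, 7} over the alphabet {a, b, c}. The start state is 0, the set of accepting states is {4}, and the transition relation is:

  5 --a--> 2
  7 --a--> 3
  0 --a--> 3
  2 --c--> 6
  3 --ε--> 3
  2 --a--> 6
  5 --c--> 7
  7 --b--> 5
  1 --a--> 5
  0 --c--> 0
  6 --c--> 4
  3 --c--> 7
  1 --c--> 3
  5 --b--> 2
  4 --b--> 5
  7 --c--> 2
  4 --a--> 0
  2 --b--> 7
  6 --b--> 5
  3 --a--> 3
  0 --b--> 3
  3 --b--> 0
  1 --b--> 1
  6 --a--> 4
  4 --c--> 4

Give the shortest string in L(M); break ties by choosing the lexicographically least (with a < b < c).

accaa

A breadth-first search from 0 reaches an accepting state first via the path 0 → 3 → 7 → 2 → 6 → 4 on input accaa.
No string of length < 5 is accepted (BFS exhausts all shorter strings without reaching an accepting state), and accaa is the lexicographically least accepting string of length 5.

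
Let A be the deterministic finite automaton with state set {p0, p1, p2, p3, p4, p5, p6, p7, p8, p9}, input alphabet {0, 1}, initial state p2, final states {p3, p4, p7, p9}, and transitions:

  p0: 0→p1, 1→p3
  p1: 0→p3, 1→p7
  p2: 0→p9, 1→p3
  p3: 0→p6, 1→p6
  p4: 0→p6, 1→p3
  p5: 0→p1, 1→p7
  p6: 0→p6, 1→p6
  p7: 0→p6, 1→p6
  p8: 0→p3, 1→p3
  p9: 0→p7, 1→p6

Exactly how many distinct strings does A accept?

The useful subgraph on states {p2, p3, p7, p9} is acyclic, so L(A) is finite; the longest accepting path visits 3 useful states, giving maximum string length 2.
Counting accepting paths from p2 by length: 2 of length 1, 1 of length 2. Total 3.

3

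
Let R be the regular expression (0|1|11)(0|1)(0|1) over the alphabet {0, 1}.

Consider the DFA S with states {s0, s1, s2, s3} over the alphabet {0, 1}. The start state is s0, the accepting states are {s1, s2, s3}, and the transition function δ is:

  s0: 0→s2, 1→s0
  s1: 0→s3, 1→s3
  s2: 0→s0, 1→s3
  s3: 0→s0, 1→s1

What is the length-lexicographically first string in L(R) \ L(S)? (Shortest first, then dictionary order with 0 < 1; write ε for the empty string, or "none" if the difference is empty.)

001

The string 001 is accepted by R but not by S.
No shorter string lies in the difference, and 001 is the lexicographically first length-3 string in L(R) \ L(S).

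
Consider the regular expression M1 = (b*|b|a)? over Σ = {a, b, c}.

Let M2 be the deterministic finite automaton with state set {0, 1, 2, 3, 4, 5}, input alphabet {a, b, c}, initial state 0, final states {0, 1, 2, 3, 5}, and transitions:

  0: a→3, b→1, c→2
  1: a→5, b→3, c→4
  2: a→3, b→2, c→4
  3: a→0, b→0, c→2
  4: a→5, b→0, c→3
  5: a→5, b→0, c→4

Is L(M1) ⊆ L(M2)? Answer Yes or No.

Converting the expression M1 to a DFA (subset construction, then merging equivalent states) gives the minimal DFA with states {r0, r1, r2, r3}, start state r0, accepting states {r0, r1, r2} and transitions r0: a→r1, b→r2, c→r3; r1: a→r3, b→r3, c→r3; r2: a→r3, b→r2, c→r3; r3: a→r3, b→r3, c→r3.
Exploring the product automaton M1 × M2 from the start pair (r0, 0), following both machines on each input symbol, reaches 11 state pairs: (r0, 0), (r1, 3), (r2, 1), (r3, 2), (r3, 0), (r3, 5), (r2, 3), (r3, 4), (r3, 3), (r3, 1), (r2, 0).
M1 accepts in {r0, r1, r2} and M2 accepts in {0, 1, 2, 3, 5}. The reachable pairs whose M1-component is accepting are (r0, 0), (r1, 3), (r2, 1), (r2, 3), (r2, 0); in each of them the M2-component is accepting too, so the product for L(M1) \ L(M2) (M1-component accepting, M2-component rejecting) has no reachable accepting pair and the difference is empty.
Hence every string in L(M1) is also in L(M2).

Yes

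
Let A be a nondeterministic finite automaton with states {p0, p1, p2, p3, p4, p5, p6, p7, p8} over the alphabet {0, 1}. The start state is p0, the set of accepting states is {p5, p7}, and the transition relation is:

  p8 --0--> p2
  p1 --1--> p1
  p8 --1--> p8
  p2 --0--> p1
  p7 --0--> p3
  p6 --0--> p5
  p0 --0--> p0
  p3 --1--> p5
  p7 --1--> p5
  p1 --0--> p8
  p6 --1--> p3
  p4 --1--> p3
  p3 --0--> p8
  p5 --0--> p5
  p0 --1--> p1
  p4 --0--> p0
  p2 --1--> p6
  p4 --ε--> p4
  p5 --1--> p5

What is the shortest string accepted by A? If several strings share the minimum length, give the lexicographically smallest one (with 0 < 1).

A breadth-first search from p0 reaches an accepting state first via the path p0 → p1 → p8 → p2 → p6 → p5 on input 10010.
No string of length < 5 is accepted (BFS exhausts all shorter strings without reaching an accepting state), and 10010 is the lexicographically least accepting string of length 5.

10010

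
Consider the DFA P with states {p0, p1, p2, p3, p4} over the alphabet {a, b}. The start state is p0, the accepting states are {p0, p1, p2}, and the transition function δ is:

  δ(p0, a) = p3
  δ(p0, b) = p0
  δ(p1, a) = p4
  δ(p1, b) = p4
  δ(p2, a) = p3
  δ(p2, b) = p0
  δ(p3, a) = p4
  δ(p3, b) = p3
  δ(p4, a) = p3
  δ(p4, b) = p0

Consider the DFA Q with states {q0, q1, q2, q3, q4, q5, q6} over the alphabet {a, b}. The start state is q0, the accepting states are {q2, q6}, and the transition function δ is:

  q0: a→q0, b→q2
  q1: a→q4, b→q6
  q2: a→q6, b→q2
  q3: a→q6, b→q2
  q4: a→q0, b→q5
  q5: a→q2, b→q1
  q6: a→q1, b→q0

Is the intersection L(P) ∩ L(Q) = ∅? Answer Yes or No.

The string b is accepted by both P and Q.
Hence L(P) ∩ L(Q) ≠ ∅.

No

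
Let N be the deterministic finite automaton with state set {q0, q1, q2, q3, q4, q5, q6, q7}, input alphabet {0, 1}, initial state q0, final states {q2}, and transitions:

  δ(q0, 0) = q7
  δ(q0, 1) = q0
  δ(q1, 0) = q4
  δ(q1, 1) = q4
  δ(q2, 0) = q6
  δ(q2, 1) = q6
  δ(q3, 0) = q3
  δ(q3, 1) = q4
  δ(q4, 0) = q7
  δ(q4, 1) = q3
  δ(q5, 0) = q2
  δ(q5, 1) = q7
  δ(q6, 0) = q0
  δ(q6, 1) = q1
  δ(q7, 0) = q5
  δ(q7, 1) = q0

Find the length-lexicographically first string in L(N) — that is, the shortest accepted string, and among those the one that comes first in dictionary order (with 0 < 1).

A breadth-first search from q0 reaches an accepting state first via the path q0 → q7 → q5 → q2 on input 000.
No string of length < 3 is accepted (BFS exhausts all shorter strings without reaching an accepting state), and 000 is the lexicographically least accepting string of length 3.

000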